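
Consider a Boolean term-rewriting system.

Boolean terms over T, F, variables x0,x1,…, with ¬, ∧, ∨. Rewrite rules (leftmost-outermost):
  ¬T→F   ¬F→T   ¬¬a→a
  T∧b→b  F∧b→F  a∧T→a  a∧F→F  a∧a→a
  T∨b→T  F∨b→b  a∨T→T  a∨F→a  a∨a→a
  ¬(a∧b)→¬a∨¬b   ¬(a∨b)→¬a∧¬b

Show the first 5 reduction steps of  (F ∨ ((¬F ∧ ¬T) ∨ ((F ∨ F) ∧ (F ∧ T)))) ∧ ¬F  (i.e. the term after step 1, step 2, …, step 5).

Answer: after 5 steps: ((F ∨ F) ∧ (F ∧ T)) ∧ ¬F

Derivation:
  start: (F ∨ ((¬F ∧ ¬T) ∨ ((F ∨ F) ∧ (F ∧ T)))) ∧ ¬F
  [1] ((¬F ∧ ¬T) ∨ ((F ∨ F) ∧ (F ∧ T))) ∧ ¬F
  [2] ((T ∧ ¬T) ∨ ((F ∨ F) ∧ (F ∧ T))) ∧ ¬F
  [3] (¬T ∨ ((F ∨ F) ∧ (F ∧ T))) ∧ ¬F
  [4] (F ∨ ((F ∨ F) ∧ (F ∧ T))) ∧ ¬F
  [5] ((F ∨ F) ∧ (F ∧ T)) ∧ ¬F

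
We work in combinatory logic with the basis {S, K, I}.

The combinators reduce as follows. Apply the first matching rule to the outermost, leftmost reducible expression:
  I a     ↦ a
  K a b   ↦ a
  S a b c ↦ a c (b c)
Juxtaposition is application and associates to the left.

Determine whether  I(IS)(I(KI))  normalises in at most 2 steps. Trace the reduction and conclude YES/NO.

Answer: NO — after 2 steps the term is S(I(KI)), not yet normal

Reduction:
  start: I(IS)(I(KI))
  step 1: IS(I(KI))
  step 2: S(I(KI))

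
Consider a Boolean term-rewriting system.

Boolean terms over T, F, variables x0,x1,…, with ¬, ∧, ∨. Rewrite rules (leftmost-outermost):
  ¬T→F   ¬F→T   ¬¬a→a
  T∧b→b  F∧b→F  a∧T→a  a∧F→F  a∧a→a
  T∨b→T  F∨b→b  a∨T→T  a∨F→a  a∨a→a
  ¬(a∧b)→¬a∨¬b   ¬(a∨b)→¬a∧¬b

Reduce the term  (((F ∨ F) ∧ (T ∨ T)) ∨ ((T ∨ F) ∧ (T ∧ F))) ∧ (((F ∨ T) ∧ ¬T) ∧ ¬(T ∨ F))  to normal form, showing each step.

  start: (((F ∨ F) ∧ (T ∨ T)) ∨ ((T ∨ F) ∧ (T ∧ F))) ∧ (((F ∨ T) ∧ ¬T) ∧ ¬(T ∨ F))
  [1] ((F ∧ (T ∨ T)) ∨ ((T ∨ F) ∧ (T ∧ F))) ∧ (((F ∨ T) ∧ ¬T) ∧ ¬(T ∨ F))
  [2] (F ∨ ((T ∨ F) ∧ (T ∧ F))) ∧ (((F ∨ T) ∧ ¬T) ∧ ¬(T ∨ F))
  [3] ((T ∨ F) ∧ (T ∧ F)) ∧ (((F ∨ T) ∧ ¬T) ∧ ¬(T ∨ F))
  [4] (T ∧ (T ∧ F)) ∧ (((F ∨ T) ∧ ¬T) ∧ ¬(T ∨ F))
  [5] (T ∧ F) ∧ (((F ∨ T) ∧ ¬T) ∧ ¬(T ∨ F))
  [6] F ∧ (((F ∨ T) ∧ ¬T) ∧ ¬(T ∨ F))
  [7] F

Answer: normal form = F  (in 7 steps)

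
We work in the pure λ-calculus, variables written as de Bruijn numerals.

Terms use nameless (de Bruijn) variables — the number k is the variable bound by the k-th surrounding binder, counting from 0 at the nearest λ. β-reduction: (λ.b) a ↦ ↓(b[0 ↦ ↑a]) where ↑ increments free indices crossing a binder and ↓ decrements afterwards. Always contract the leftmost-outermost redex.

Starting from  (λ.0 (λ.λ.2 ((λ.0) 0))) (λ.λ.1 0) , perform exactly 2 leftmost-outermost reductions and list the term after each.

  start: (λ.0 (λ.λ.2 ((λ.0) 0))) (λ.λ.1 0)
  [1] (λ.λ.1 0) (λ.λ.(λ.λ.1 0) ((λ.0) 0))
  [2] λ.(λ.λ.(λ.λ.1 0) ((λ.0) 0)) 0

Answer: after 2 steps: λ.(λ.λ.(λ.λ.1 0) ((λ.0) 0)) 0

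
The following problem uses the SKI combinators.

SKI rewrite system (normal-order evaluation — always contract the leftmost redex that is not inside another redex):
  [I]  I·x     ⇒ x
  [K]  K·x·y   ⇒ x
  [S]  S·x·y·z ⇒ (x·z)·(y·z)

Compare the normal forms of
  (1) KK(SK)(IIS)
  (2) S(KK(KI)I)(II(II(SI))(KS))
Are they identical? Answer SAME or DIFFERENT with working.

Answer: DIFFERENT — A ⇓ KS, B ⇓ S(KI)(SI(KS))

Reduction:
Term A:
  start: KK(SK)(IIS)
  →1  K(IIS)
  →2  K(IS)
  →3  KS

Term B:
  start: S(KK(KI)I)(II(II(SI))(KS))
  →1  S(KI)(II(II(SI))(KS))
  →2  S(KI)(I(II(SI))(KS))
  →3  S(KI)(II(SI)(KS))
  →4  S(KI)(I(SI)(KS))
  →5  S(KI)(SI(KS))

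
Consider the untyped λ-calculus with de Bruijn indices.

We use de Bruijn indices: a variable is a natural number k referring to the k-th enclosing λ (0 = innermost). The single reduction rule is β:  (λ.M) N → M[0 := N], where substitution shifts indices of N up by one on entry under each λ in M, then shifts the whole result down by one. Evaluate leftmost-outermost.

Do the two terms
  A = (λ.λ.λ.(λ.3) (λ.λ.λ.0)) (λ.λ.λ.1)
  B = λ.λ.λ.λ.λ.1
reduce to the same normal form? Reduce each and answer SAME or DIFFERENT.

Term A:
  start: (λ.λ.λ.(λ.3) (λ.λ.λ.0)) (λ.λ.λ.1)
  →1  λ.λ.(λ.λ.λ.λ.1) (λ.λ.λ.0)
  →2  λ.λ.λ.λ.λ.1

Term B:
  start: λ.λ.λ.λ.λ.1

Answer: SAME — A ⇓ λ.λ.λ.λ.λ.1, B ⇓ λ.λ.λ.λ.λ.1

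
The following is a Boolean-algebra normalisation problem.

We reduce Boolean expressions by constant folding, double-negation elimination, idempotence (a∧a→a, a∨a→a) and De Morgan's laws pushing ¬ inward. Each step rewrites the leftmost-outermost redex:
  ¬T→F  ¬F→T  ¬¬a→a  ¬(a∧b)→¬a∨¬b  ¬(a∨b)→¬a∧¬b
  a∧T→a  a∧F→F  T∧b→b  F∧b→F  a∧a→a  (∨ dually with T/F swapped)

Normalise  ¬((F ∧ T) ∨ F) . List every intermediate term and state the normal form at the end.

Answer: normal form = T  (in 6 steps)

Derivation:
  start: ¬((F ∧ T) ∨ F)
  step 1: ¬(F ∧ T) ∧ ¬F
  step 2: (¬F ∨ ¬T) ∧ ¬F
  step 3: (T ∨ ¬T) ∧ ¬F
  step 4: T ∧ ¬F
  step 5: ¬F
  step 6: T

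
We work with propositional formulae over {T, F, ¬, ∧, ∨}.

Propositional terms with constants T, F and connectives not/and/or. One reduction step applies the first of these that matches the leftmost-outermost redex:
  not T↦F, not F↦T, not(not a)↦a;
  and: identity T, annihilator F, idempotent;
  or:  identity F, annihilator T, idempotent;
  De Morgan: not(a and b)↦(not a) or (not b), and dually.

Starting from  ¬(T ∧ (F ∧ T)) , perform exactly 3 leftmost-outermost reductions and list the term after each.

  start: ¬(T ∧ (F ∧ T))
  step 1: ¬T ∨ ¬(F ∧ T)
  step 2: F ∨ ¬(F ∧ T)
  step 3: ¬(F ∧ T)

Answer: after 3 steps: ¬(F ∧ T)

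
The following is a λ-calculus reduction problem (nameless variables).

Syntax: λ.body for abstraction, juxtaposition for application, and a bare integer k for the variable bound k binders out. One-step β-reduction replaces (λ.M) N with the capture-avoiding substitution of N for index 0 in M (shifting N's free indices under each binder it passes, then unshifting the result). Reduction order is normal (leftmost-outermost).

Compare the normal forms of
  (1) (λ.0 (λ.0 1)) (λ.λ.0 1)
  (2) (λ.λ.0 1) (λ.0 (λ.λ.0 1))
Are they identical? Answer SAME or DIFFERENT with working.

Answer: SAME — A ⇓ λ.0 (λ.0 (λ.λ.0 1)), B ⇓ λ.0 (λ.0 (λ.λ.0 1))

Reduction:
Term A:
  start: (λ.0 (λ.0 1)) (λ.λ.0 1)
  [1] (λ.λ.0 1) (λ.0 (λ.λ.0 1))
  [2] λ.0 (λ.0 (λ.λ.0 1))

Term B:
  start: (λ.λ.0 1) (λ.0 (λ.λ.0 1))
  [1] λ.0 (λ.0 (λ.λ.0 1))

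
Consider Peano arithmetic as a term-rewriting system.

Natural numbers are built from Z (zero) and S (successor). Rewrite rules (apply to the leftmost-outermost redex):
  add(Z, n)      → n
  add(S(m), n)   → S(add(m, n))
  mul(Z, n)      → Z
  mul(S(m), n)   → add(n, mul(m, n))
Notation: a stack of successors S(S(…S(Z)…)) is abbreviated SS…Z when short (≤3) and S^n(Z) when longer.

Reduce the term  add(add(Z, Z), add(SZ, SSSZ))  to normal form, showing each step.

Answer: normal form = S^4(Z)  (in 4 steps)

Working:
  start: add(add(Z, Z), add(SZ, SSSZ))
  step 1: add(Z, add(SZ, SSSZ))
  step 2: add(SZ, SSSZ)
  step 3: S(add(Z, SSSZ))
  step 4: S^4(Z)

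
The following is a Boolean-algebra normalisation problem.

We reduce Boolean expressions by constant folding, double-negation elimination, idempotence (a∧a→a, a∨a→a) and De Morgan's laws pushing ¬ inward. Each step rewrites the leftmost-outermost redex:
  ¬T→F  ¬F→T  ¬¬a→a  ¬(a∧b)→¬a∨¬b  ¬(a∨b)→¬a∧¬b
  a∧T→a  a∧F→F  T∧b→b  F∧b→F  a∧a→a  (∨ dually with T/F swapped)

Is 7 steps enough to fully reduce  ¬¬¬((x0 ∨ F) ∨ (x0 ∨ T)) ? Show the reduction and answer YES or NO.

  start: ¬¬¬((x0 ∨ F) ∨ (x0 ∨ T))
  [1] ¬((x0 ∨ F) ∨ (x0 ∨ T))
  [2] ¬(x0 ∨ F) ∧ ¬(x0 ∨ T)
  [3] (¬x0 ∧ ¬F) ∧ ¬(x0 ∨ T)
  [4] (¬x0 ∧ T) ∧ ¬(x0 ∨ T)
  [5] ¬x0 ∧ ¬(x0 ∨ T)
  [6] ¬x0 ∧ (¬x0 ∧ ¬T)
  [7] ¬x0 ∧ (¬x0 ∧ F)

Answer: NO — after 7 steps the term is ¬x0 ∧ (¬x0 ∧ F), not yet normal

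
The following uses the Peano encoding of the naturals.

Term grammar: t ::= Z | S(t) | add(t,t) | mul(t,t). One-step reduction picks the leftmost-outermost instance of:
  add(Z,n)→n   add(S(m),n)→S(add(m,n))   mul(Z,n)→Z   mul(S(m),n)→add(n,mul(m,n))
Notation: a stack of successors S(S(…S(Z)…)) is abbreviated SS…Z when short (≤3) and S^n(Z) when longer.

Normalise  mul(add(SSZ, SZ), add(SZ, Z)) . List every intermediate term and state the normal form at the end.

Answer: normal form = SSSZ  (in 19 steps)

Reduction:
  start: mul(add(SSZ, SZ), add(SZ, Z))
  →1  mul(S(add(SZ, SZ)), add(SZ, Z))
  →2  add(add(SZ, Z), mul(add(SZ, SZ), add(SZ, Z)))
  →3  add(S(add(Z, Z)), mul(add(SZ, SZ), add(SZ, Z)))
  →4  S(add(add(Z, Z), mul(add(SZ, SZ), add(SZ, Z))))
  →5  S(add(Z, mul(add(SZ, SZ), add(SZ, Z))))
  →6  S(mul(add(SZ, SZ), add(SZ, Z)))
  →7  S(mul(S(add(Z, SZ)), add(SZ, Z)))
  →8  S(add(add(SZ, Z), mul(add(Z, SZ), add(SZ, Z))))
  →9  S(add(S(add(Z, Z)), mul(add(Z, SZ), add(SZ, Z))))
  →10  S(S(add(add(Z, Z), mul(add(Z, SZ), add(SZ, Z)))))
  →11  S(S(add(Z, mul(add(Z, SZ), add(SZ, Z)))))
  →12  S(S(mul(add(Z, SZ), add(SZ, Z))))
  →13  S(S(mul(SZ, add(SZ, Z))))
  →14  S(S(add(add(SZ, Z), mul(Z, add(SZ, Z)))))
  →15  S(S(add(S(add(Z, Z)), mul(Z, add(SZ, Z)))))
  →16  S(S(S(add(add(Z, Z), mul(Z, add(SZ, Z))))))
  →17  S(S(S(add(Z, mul(Z, add(SZ, Z))))))
  →18  S(S(S(mul(Z, add(SZ, Z)))))
  →19  SSSZ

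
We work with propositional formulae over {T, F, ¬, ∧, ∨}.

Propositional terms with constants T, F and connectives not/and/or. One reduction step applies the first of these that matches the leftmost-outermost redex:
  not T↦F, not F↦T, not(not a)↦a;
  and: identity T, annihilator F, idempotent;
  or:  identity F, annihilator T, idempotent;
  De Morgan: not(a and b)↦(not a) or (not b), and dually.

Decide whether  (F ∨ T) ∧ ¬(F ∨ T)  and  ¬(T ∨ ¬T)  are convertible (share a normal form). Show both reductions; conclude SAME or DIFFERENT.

Answer: SAME — A ⇓ F, B ⇓ F

Derivation:
Term A:
  start: (F ∨ T) ∧ ¬(F ∨ T)
  step 1: T ∧ ¬(F ∨ T)
  step 2: ¬(F ∨ T)
  step 3: ¬F ∧ ¬T
  step 4: T ∧ ¬T
  step 5: ¬T
  step 6: F

Term B:
  start: ¬(T ∨ ¬T)
  step 1: ¬T ∧ ¬¬T
  step 2: F ∧ ¬¬T
  step 3: F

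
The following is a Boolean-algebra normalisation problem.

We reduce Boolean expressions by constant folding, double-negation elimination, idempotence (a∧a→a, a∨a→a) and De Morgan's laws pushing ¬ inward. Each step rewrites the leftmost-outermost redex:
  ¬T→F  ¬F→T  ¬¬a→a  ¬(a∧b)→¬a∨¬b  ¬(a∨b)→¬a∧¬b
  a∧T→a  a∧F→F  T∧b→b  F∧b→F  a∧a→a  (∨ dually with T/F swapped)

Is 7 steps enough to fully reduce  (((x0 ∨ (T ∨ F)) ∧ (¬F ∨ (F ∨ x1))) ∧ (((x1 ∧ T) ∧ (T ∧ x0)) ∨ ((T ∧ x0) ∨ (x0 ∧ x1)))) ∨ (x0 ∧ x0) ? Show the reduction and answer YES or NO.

  start: (((x0 ∨ (T ∨ F)) ∧ (¬F ∨ (F ∨ x1))) ∧ (((x1 ∧ T) ∧ (T ∧ x0)) ∨ ((T ∧ x0) ∨ (x0 ∧ x1)))) ∨ (x0 ∧ x0)
  [1] (((x0 ∨ T) ∧ (¬F ∨ (F ∨ x1))) ∧ (((x1 ∧ T) ∧ (T ∧ x0)) ∨ ((T ∧ x0) ∨ (x0 ∧ x1)))) ∨ (x0 ∧ x0)
  [2] ((T ∧ (¬F ∨ (F ∨ x1))) ∧ (((x1 ∧ T) ∧ (T ∧ x0)) ∨ ((T ∧ x0) ∨ (x0 ∧ x1)))) ∨ (x0 ∧ x0)
  [3] ((¬F ∨ (F ∨ x1)) ∧ (((x1 ∧ T) ∧ (T ∧ x0)) ∨ ((T ∧ x0) ∨ (x0 ∧ x1)))) ∨ (x0 ∧ x0)
  [4] ((T ∨ (F ∨ x1)) ∧ (((x1 ∧ T) ∧ (T ∧ x0)) ∨ ((T ∧ x0) ∨ (x0 ∧ x1)))) ∨ (x0 ∧ x0)
  [5] (T ∧ (((x1 ∧ T) ∧ (T ∧ x0)) ∨ ((T ∧ x0) ∨ (x0 ∧ x1)))) ∨ (x0 ∧ x0)
  [6] (((x1 ∧ T) ∧ (T ∧ x0)) ∨ ((T ∧ x0) ∨ (x0 ∧ x1))) ∨ (x0 ∧ x0)
  [7] ((x1 ∧ (T ∧ x0)) ∨ ((T ∧ x0) ∨ (x0 ∧ x1))) ∨ (x0 ∧ x0)

Answer: NO — after 7 steps the term is ((x1 ∧ (T ∧ x0)) ∨ ((T ∧ x0) ∨ (x0 ∧ x1))) ∨ (x0 ∧ x0), not yet normal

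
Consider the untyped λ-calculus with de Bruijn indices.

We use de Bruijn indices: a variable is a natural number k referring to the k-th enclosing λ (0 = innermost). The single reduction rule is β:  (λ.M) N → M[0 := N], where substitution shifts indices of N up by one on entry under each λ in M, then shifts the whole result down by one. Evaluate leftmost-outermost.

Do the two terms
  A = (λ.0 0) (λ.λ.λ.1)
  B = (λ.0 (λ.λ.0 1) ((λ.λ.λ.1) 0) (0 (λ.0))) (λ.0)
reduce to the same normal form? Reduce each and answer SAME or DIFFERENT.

Answer: SAME — A ⇓ λ.λ.1, B ⇓ λ.λ.1

Working:
Term A:
  start: (λ.0 0) (λ.λ.λ.1)
  →1  (λ.λ.λ.1) (λ.λ.λ.1)
  →2  λ.λ.1

Term B:
  start: (λ.0 (λ.λ.0 1) ((λ.λ.λ.1) 0) (0 (λ.0))) (λ.0)
  →1  (λ.0) (λ.λ.0 1) ((λ.λ.λ.1) (λ.0)) ((λ.0) (λ.0))
  →2  (λ.λ.0 1) ((λ.λ.λ.1) (λ.0)) ((λ.0) (λ.0))
  →3  (λ.0 ((λ.λ.λ.1) (λ.0))) ((λ.0) (λ.0))
  →4  (λ.0) (λ.0) ((λ.λ.λ.1) (λ.0))
  →5  (λ.0) ((λ.λ.λ.1) (λ.0))
  →6  (λ.λ.λ.1) (λ.0)
  →7  λ.λ.1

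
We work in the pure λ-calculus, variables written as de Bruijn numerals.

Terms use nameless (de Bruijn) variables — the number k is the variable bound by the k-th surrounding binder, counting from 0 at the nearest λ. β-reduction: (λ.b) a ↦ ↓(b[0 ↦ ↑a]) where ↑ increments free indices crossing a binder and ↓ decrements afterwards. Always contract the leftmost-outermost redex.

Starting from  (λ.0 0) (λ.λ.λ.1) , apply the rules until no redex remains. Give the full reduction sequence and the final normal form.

Answer: normal form = λ.λ.1  (in 2 steps)

Working:
  start: (λ.0 0) (λ.λ.λ.1)
  [1] (λ.λ.λ.1) (λ.λ.λ.1)
  [2] λ.λ.1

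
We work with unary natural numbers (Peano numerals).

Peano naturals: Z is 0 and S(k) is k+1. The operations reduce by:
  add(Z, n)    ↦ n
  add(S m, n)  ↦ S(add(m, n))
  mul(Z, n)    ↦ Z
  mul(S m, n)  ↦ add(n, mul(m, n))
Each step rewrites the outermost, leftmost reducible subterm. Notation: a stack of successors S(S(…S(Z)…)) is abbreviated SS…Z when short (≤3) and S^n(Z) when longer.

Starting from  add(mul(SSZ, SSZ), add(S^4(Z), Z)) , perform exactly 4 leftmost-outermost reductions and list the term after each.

Answer: after 4 steps: S(add(S(add(Z, mul(SZ, SSZ))), add(S^4(Z), Z)))

Derivation:
  start: add(mul(SSZ, SSZ), add(S^4(Z), Z))
  →1  add(add(SSZ, mul(SZ, SSZ)), add(S^4(Z), Z))
  →2  add(S(add(SZ, mul(SZ, SSZ))), add(S^4(Z), Z))
  →3  S(add(add(SZ, mul(SZ, SSZ)), add(S^4(Z), Z)))
  →4  S(add(S(add(Z, mul(SZ, SSZ))), add(S^4(Z), Z)))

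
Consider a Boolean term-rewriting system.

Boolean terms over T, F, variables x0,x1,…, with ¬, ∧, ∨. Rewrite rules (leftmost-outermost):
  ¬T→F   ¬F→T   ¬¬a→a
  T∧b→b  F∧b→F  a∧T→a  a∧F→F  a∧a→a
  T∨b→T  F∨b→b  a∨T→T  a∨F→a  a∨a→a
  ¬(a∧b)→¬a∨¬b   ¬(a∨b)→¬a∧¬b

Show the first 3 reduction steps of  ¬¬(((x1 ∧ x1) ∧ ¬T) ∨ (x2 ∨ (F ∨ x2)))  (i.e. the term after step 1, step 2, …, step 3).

  start: ¬¬(((x1 ∧ x1) ∧ ¬T) ∨ (x2 ∨ (F ∨ x2)))
  →1  ((x1 ∧ x1) ∧ ¬T) ∨ (x2 ∨ (F ∨ x2))
  →2  (x1 ∧ ¬T) ∨ (x2 ∨ (F ∨ x2))
  →3  (x1 ∧ F) ∨ (x2 ∨ (F ∨ x2))

Answer: after 3 steps: (x1 ∧ F) ∨ (x2 ∨ (F ∨ x2))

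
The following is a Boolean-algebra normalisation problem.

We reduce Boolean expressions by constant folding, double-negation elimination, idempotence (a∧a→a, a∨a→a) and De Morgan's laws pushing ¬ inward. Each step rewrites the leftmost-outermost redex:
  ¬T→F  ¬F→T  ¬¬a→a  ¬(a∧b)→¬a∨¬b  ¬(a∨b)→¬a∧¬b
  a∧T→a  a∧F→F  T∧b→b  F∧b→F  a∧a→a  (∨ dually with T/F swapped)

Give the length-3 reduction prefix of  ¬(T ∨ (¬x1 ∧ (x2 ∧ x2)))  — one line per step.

Answer: after 3 steps: F

Derivation:
  start: ¬(T ∨ (¬x1 ∧ (x2 ∧ x2)))
  [1] ¬T ∧ ¬(¬x1 ∧ (x2 ∧ x2))
  [2] F ∧ ¬(¬x1 ∧ (x2 ∧ x2))
  [3] F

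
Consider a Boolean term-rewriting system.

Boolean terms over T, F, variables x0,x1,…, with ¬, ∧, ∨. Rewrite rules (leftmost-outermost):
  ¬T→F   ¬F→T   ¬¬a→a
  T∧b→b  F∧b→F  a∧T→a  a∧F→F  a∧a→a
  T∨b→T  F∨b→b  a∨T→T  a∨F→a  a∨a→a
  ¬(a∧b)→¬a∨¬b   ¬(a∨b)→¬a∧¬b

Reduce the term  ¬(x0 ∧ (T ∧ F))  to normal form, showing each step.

  start: ¬(x0 ∧ (T ∧ F))
  step 1: ¬x0 ∨ ¬(T ∧ F)
  step 2: ¬x0 ∨ (¬T ∨ ¬F)
  step 3: ¬x0 ∨ (F ∨ ¬F)
  step 4: ¬x0 ∨ ¬F
  step 5: ¬x0 ∨ T
  step 6: T

Answer: normal form = T  (in 6 steps)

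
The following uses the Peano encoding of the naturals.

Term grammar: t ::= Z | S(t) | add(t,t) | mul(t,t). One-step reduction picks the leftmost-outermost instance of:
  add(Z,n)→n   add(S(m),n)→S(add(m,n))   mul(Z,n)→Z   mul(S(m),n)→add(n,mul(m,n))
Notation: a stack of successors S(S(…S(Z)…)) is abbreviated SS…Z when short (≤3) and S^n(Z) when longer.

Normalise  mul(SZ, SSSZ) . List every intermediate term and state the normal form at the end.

Answer: normal form = SSSZ  (in 6 steps)

Reduction:
  start: mul(SZ, SSSZ)
  →1  add(SSSZ, mul(Z, SSSZ))
  →2  S(add(SSZ, mul(Z, SSSZ)))
  →3  S(S(add(SZ, mul(Z, SSSZ))))
  →4  S(S(S(add(Z, mul(Z, SSSZ)))))
  →5  S(S(S(mul(Z, SSSZ))))
  →6  SSSZ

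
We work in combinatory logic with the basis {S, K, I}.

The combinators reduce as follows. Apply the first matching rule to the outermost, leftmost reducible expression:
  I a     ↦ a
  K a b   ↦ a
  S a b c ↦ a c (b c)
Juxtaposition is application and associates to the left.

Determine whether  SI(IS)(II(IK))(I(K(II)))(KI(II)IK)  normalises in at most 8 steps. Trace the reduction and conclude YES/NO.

  start: SI(IS)(II(IK))(I(K(II)))(KI(II)IK)
  [1] I(II(IK))(IS(II(IK)))(I(K(II)))(KI(II)IK)
  [2] II(IK)(IS(II(IK)))(I(K(II)))(KI(II)IK)
  [3] I(IK)(IS(II(IK)))(I(K(II)))(KI(II)IK)
  [4] IK(IS(II(IK)))(I(K(II)))(KI(II)IK)
  [5] K(IS(II(IK)))(I(K(II)))(KI(II)IK)
  [6] IS(II(IK))(KI(II)IK)
  [7] S(II(IK))(KI(II)IK)
  [8] S(I(IK))(KI(II)IK)

Answer: NO — after 8 steps the term is S(I(IK))(KI(II)IK), not yet normal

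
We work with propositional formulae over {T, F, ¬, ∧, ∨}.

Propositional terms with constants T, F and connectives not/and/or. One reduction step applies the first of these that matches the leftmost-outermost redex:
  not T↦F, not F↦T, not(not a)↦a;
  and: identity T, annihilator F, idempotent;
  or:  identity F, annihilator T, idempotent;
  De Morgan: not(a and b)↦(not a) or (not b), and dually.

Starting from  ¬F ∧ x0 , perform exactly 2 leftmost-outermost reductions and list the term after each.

Answer: after 2 steps: x0

Working:
  start: ¬F ∧ x0
  [1] T ∧ x0
  [2] x0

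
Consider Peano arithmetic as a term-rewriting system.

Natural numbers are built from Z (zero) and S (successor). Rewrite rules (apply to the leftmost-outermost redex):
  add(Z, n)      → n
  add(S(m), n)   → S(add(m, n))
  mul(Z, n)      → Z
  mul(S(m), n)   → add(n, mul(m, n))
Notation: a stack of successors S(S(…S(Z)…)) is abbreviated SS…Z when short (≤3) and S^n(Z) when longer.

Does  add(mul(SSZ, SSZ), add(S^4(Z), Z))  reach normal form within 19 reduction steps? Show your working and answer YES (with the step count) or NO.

Answer: YES — reaches normal form S^8(Z) in 19 ≤ 19 steps

Working:
  start: add(mul(SSZ, SSZ), add(S^4(Z), Z))
  step 1: add(add(SSZ, mul(SZ, SSZ)), add(S^4(Z), Z))
  step 2: add(S(add(SZ, mul(SZ, SSZ))), add(S^4(Z), Z))
  step 3: S(add(add(SZ, mul(SZ, SSZ)), add(S^4(Z), Z)))
  step 4: S(add(S(add(Z, mul(SZ, SSZ))), add(S^4(Z), Z)))
  step 5: S(S(add(add(Z, mul(SZ, SSZ)), add(S^4(Z), Z))))
  step 6: S(S(add(mul(SZ, SSZ), add(S^4(Z), Z))))
  step 7: S(S(add(add(SSZ, mul(Z, SSZ)), add(S^4(Z), Z))))
  step 8: S(S(add(S(add(SZ, mul(Z, SSZ))), add(S^4(Z), Z))))
  step 9: S(S(S(add(add(SZ, mul(Z, SSZ)), add(S^4(Z), Z)))))
  step 10: S(S(S(add(S(add(Z, mul(Z, SSZ))), add(S^4(Z), Z)))))
  step 11: S(S(S(S(add(add(Z, mul(Z, SSZ)), add(S^4(Z), Z))))))
  step 12: S(S(S(S(add(mul(Z, SSZ), add(S^4(Z), Z))))))
  step 13: S(S(S(S(add(Z, add(S^4(Z), Z))))))
  step 14: S(S(S(S(add(S^4(Z), Z)))))
  step 15: S(S(S(S(S(add(SSSZ, Z))))))
  step 16: S(S(S(S(S(S(add(SSZ, Z)))))))
  step 17: S(S(S(S(S(S(S(add(SZ, Z))))))))
  step 18: S(S(S(S(S(S(S(S(add(Z, Z)))))))))
  step 19: S^8(Z)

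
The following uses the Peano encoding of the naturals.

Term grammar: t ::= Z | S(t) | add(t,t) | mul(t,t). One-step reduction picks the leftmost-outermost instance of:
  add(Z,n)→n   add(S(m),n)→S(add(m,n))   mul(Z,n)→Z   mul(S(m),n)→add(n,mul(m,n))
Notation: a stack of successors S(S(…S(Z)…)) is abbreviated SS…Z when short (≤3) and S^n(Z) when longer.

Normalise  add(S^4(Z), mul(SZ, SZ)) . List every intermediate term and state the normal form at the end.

  start: add(S^4(Z), mul(SZ, SZ))
  step 1: S(add(SSSZ, mul(SZ, SZ)))
  step 2: S(S(add(SSZ, mul(SZ, SZ))))
  step 3: S(S(S(add(SZ, mul(SZ, SZ)))))
  step 4: S(S(S(S(add(Z, mul(SZ, SZ))))))
  step 5: S(S(S(S(mul(SZ, SZ)))))
  step 6: S(S(S(S(add(SZ, mul(Z, SZ))))))
  step 7: S(S(S(S(S(add(Z, mul(Z, SZ)))))))
  step 8: S(S(S(S(S(mul(Z, SZ))))))
  step 9: S^5(Z)

Answer: normal form = S^5(Z)  (in 9 steps)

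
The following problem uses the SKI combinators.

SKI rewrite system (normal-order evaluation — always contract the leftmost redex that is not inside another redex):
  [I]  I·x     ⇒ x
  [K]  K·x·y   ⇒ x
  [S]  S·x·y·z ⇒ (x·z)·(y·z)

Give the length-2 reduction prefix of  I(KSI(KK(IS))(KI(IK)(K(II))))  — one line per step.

  start: I(KSI(KK(IS))(KI(IK)(K(II))))
  [1] KSI(KK(IS))(KI(IK)(K(II)))
  [2] S(KK(IS))(KI(IK)(K(II)))

Answer: after 2 steps: S(KK(IS))(KI(IK)(K(II)))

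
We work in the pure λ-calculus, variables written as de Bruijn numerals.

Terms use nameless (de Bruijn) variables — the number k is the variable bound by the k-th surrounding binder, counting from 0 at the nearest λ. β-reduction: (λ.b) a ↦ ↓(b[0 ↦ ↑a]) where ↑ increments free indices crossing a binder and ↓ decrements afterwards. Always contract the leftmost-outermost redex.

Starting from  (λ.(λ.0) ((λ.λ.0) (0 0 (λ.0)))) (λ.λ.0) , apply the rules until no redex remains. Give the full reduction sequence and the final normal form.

Answer: normal form = λ.0  (in 3 steps)

Derivation:
  start: (λ.(λ.0) ((λ.λ.0) (0 0 (λ.0)))) (λ.λ.0)
  →1  (λ.0) ((λ.λ.0) ((λ.λ.0) (λ.λ.0) (λ.0)))
  →2  (λ.λ.0) ((λ.λ.0) (λ.λ.0) (λ.0))
  →3  λ.0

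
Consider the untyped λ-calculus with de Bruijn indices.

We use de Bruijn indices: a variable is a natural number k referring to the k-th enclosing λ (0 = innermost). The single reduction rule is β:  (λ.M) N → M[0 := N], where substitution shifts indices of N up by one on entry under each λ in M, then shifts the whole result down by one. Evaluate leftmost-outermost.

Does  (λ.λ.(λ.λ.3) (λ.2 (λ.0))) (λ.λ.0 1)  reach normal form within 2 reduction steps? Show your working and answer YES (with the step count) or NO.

  start: (λ.λ.(λ.λ.3) (λ.2 (λ.0))) (λ.λ.0 1)
  step 1: λ.(λ.λ.λ.λ.0 1) (λ.(λ.λ.0 1) (λ.0))
  step 2: λ.λ.λ.λ.0 1

Answer: YES — reaches normal form λ.λ.λ.λ.0 1 in 2 ≤ 2 steps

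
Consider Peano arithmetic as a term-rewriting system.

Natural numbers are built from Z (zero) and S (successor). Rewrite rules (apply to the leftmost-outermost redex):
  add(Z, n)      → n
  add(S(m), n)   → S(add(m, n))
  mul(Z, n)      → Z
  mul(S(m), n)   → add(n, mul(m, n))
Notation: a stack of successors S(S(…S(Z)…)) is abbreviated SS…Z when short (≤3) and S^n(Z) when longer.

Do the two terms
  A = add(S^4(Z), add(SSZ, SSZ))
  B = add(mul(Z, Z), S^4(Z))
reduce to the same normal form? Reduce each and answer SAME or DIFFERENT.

Term A:
  start: add(S^4(Z), add(SSZ, SSZ))
  →1  S(add(SSSZ, add(SSZ, SSZ)))
  →2  S(S(add(SSZ, add(SSZ, SSZ))))
  →3  S(S(S(add(SZ, add(SSZ, SSZ)))))
  →4  S(S(S(S(add(Z, add(SSZ, SSZ))))))
  →5  S(S(S(S(add(SSZ, SSZ)))))
  →6  S(S(S(S(S(add(SZ, SSZ))))))
  →7  S(S(S(S(S(S(add(Z, SSZ)))))))
  →8  S^8(Z)

Term B:
  start: add(mul(Z, Z), S^4(Z))
  →1  add(Z, S^4(Z))
  →2  S^4(Z)

Answer: DIFFERENT — A ⇓ S^8(Z), B ⇓ S^4(Z)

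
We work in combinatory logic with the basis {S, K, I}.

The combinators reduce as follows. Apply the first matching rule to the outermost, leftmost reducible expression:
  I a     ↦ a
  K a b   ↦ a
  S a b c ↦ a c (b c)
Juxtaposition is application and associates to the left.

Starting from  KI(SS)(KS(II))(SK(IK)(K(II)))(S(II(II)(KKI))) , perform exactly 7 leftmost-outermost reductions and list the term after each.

  start: KI(SS)(KS(II))(SK(IK)(K(II)))(S(II(II)(KKI)))
  →1  I(KS(II))(SK(IK)(K(II)))(S(II(II)(KKI)))
  →2  KS(II)(SK(IK)(K(II)))(S(II(II)(KKI)))
  →3  S(SK(IK)(K(II)))(S(II(II)(KKI)))
  →4  S(K(K(II))(IK(K(II))))(S(II(II)(KKI)))
  →5  S(K(II))(S(II(II)(KKI)))
  →6  S(KI)(S(II(II)(KKI)))
  →7  S(KI)(S(I(II)(KKI)))

Answer: after 7 steps: S(KI)(S(I(II)(KKI)))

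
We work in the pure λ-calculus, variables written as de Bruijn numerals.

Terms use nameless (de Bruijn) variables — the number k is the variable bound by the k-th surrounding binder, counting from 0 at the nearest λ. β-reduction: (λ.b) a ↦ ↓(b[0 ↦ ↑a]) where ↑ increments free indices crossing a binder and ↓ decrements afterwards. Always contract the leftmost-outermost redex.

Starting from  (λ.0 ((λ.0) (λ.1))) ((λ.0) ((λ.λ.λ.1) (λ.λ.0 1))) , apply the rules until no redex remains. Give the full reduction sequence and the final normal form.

  start: (λ.0 ((λ.0) (λ.1))) ((λ.0) ((λ.λ.λ.1) (λ.λ.0 1)))
  →1  (λ.0) ((λ.λ.λ.1) (λ.λ.0 1)) ((λ.0) (λ.(λ.0) ((λ.λ.λ.1) (λ.λ.0 1))))
  →2  (λ.λ.λ.1) (λ.λ.0 1) ((λ.0) (λ.(λ.0) ((λ.λ.λ.1) (λ.λ.0 1))))
  →3  (λ.λ.1) ((λ.0) (λ.(λ.0) ((λ.λ.λ.1) (λ.λ.0 1))))
  →4  λ.(λ.0) (λ.(λ.0) ((λ.λ.λ.1) (λ.λ.0 1)))
  →5  λ.λ.(λ.0) ((λ.λ.λ.1) (λ.λ.0 1))
  →6  λ.λ.(λ.λ.λ.1) (λ.λ.0 1)
  →7  λ.λ.λ.λ.1

Answer: normal form = λ.λ.λ.λ.1  (in 7 steps)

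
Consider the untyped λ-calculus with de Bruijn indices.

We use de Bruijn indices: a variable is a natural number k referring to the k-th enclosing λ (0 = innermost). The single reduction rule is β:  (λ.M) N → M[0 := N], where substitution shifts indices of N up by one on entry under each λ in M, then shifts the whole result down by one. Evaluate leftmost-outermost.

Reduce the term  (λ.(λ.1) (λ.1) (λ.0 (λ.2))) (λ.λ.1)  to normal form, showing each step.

  start: (λ.(λ.1) (λ.1) (λ.0 (λ.2))) (λ.λ.1)
  step 1: (λ.λ.λ.1) (λ.λ.λ.1) (λ.0 (λ.λ.λ.1))
  step 2: (λ.λ.1) (λ.0 (λ.λ.λ.1))
  step 3: λ.λ.0 (λ.λ.λ.1)

Answer: normal form = λ.λ.0 (λ.λ.λ.1)  (in 3 steps)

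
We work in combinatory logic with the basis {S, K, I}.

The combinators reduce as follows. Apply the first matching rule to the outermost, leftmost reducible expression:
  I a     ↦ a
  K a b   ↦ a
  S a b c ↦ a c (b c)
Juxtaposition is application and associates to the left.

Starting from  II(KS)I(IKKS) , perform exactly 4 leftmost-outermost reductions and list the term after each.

  start: II(KS)I(IKKS)
  [1] I(KS)I(IKKS)
  [2] KSI(IKKS)
  [3] S(IKKS)
  [4] S(KKS)

Answer: after 4 steps: S(KKS)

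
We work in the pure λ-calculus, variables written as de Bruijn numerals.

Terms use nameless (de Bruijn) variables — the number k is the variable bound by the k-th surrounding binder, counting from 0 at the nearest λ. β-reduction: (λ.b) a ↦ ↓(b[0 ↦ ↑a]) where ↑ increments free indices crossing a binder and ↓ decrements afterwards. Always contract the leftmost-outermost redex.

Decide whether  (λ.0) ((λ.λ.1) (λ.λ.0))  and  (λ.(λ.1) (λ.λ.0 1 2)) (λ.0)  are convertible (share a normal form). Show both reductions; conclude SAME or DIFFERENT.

Term A:
  start: (λ.0) ((λ.λ.1) (λ.λ.0))
  step 1: (λ.λ.1) (λ.λ.0)
  step 2: λ.λ.λ.0

Term B:
  start: (λ.(λ.1) (λ.λ.0 1 2)) (λ.0)
  step 1: (λ.λ.0) (λ.λ.0 1 (λ.0))
  step 2: λ.0

Answer: DIFFERENT — A ⇓ λ.λ.λ.0, B ⇓ λ.0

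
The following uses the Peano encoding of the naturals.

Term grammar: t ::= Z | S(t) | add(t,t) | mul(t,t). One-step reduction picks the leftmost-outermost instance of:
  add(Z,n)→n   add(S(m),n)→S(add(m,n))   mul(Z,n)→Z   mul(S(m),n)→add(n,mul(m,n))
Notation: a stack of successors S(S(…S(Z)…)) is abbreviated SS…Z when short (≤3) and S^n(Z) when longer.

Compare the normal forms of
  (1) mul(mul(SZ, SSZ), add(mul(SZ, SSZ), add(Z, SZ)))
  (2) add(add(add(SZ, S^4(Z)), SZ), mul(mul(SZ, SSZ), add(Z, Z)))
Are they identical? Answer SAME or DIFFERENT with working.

Answer: SAME — A ⇓ S^6(Z), B ⇓ S^6(Z)

Working:
Term A:
  start: mul(mul(SZ, SSZ), add(mul(SZ, SSZ), add(Z, SZ)))
  step 1: mul(add(SSZ, mul(Z, SSZ)), add(mul(SZ, SSZ), add(Z, SZ)))
  step 2: mul(S(add(SZ, mul(Z, SSZ))), add(mul(SZ, SSZ), add(Z, SZ)))
  step 3: add(add(mul(SZ, SSZ), add(Z, SZ)), mul(add(SZ, mul(Z, SSZ)), add(mul(SZ, SSZ), add(Z, SZ))))
  step 4: add(add(add(SSZ, mul(Z, SSZ)), add(Z, SZ)), mul(add(SZ, mul(Z, SSZ)), add(mul(SZ, SSZ), add(Z, SZ))))
  step 5: add(add(S(add(SZ, mul(Z, SSZ))), add(Z, SZ)), mul(add(SZ, mul(Z, SSZ)), add(mul(SZ, SSZ), add(Z, SZ))))
  step 6: add(S(add(add(SZ, mul(Z, SSZ)), add(Z, SZ))), mul(add(SZ, mul(Z, SSZ)), add(mul(SZ, SSZ), add(Z, SZ))))
  step 7: S(add(add(add(SZ, mul(Z, SSZ)), add(Z, SZ)), mul(add(SZ, mul(Z, SSZ)), add(mul(SZ, SSZ), add(Z, SZ)))))
  step 8: S(add(add(S(add(Z, mul(Z, SSZ))), add(Z, SZ)), mul(add(SZ, mul(Z, SSZ)), add(mul(SZ, SSZ), add(Z, SZ)))))
  step 9: S(add(S(add(add(Z, mul(Z, SSZ)), add(Z, SZ))), mul(add(SZ, mul(Z, SSZ)), add(mul(SZ, SSZ), add(Z, SZ)))))
  step 10: S(S(add(add(add(Z, mul(Z, SSZ)), add(Z, SZ)), mul(add(SZ, mul(Z, SSZ)), add(mul(SZ, SSZ), add(Z, SZ))))))
  step 11: S(S(add(add(mul(Z, SSZ), add(Z, SZ)), mul(add(SZ, mul(Z, SSZ)), add(mul(SZ, SSZ), add(Z, SZ))))))
  step 12: S(S(add(add(Z, add(Z, SZ)), mul(add(SZ, mul(Z, SSZ)), add(mul(SZ, SSZ), add(Z, SZ))))))
  step 13: S(S(add(add(Z, SZ), mul(add(SZ, mul(Z, SSZ)), add(mul(SZ, SSZ), add(Z, SZ))))))
  step 14: S(S(add(SZ, mul(add(SZ, mul(Z, SSZ)), add(mul(SZ, SSZ), add(Z, SZ))))))
  step 15: S(S(S(add(Z, mul(add(SZ, mul(Z, SSZ)), add(mul(SZ, SSZ), add(Z, SZ)))))))
  step 16: S(S(S(mul(add(SZ, mul(Z, SSZ)), add(mul(SZ, SSZ), add(Z, SZ))))))
  step 17: S(S(S(mul(S(add(Z, mul(Z, SSZ))), add(mul(SZ, SSZ), add(Z, SZ))))))
  step 18: S(S(S(add(add(mul(SZ, SSZ), add(Z, SZ)), mul(add(Z, mul(Z, SSZ)), add(mul(SZ, SSZ), add(Z, SZ)))))))
  step 19: S(S(S(add(add(add(SSZ, mul(Z, SSZ)), add(Z, SZ)), mul(add(Z, mul(Z, SSZ)), add(mul(SZ, SSZ), add(Z, SZ)))))))
  step 20: S(S(S(add(add(S(add(SZ, mul(Z, SSZ))), add(Z, SZ)), mul(add(Z, mul(Z, SSZ)), add(mul(SZ, SSZ), add(Z, SZ)))))))
  step 21: S(S(S(add(S(add(add(SZ, mul(Z, SSZ)), add(Z, SZ))), mul(add(Z, mul(Z, SSZ)), add(mul(SZ, SSZ), add(Z, SZ)))))))
  step 22: S(S(S(S(add(add(add(SZ, mul(Z, SSZ)), add(Z, SZ)), mul(add(Z, mul(Z, SSZ)), add(mul(SZ, SSZ), add(Z, SZ))))))))
  step 23: S(S(S(S(add(add(S(add(Z, mul(Z, SSZ))), add(Z, SZ)), mul(add(Z, mul(Z, SSZ)), add(mul(SZ, SSZ), add(Z, SZ))))))))
  step 24: S(S(S(S(add(S(add(add(Z, mul(Z, SSZ)), add(Z, SZ))), mul(add(Z, mul(Z, SSZ)), add(mul(SZ, SSZ), add(Z, SZ))))))))
  step 25: S(S(S(S(S(add(add(add(Z, mul(Z, SSZ)), add(Z, SZ)), mul(add(Z, mul(Z, SSZ)), add(mul(SZ, SSZ), add(Z, SZ)))))))))
  step 26: S(S(S(S(S(add(add(mul(Z, SSZ), add(Z, SZ)), mul(add(Z, mul(Z, SSZ)), add(mul(SZ, SSZ), add(Z, SZ)))))))))
  step 27: S(S(S(S(S(add(add(Z, add(Z, SZ)), mul(add(Z, mul(Z, SSZ)), add(mul(SZ, SSZ), add(Z, SZ)))))))))
  step 28: S(S(S(S(S(add(add(Z, SZ), mul(add(Z, mul(Z, SSZ)), add(mul(SZ, SSZ), add(Z, SZ)))))))))
  step 29: S(S(S(S(S(add(SZ, mul(add(Z, mul(Z, SSZ)), add(mul(SZ, SSZ), add(Z, SZ)))))))))
  step 30: S(S(S(S(S(S(add(Z, mul(add(Z, mul(Z, SSZ)), add(mul(SZ, SSZ), add(Z, SZ))))))))))
  step 31: S(S(S(S(S(S(mul(add(Z, mul(Z, SSZ)), add(mul(SZ, SSZ), add(Z, SZ)))))))))
  step 32: S(S(S(S(S(S(mul(mul(Z, SSZ), add(mul(SZ, SSZ), add(Z, SZ)))))))))
  step 33: S(S(S(S(S(S(mul(Z, add(mul(SZ, SSZ), add(Z, SZ)))))))))
  step 34: S^6(Z)

Term B:
  start: add(add(add(SZ, S^4(Z)), SZ), mul(mul(SZ, SSZ), add(Z, Z)))
  step 1: add(add(S(add(Z, S^4(Z))), SZ), mul(mul(SZ, SSZ), add(Z, Z)))
  step 2: add(S(add(add(Z, S^4(Z)), SZ)), mul(mul(SZ, SSZ), add(Z, Z)))
  step 3: S(add(add(add(Z, S^4(Z)), SZ), mul(mul(SZ, SSZ), add(Z, Z))))
  step 4: S(add(add(S^4(Z), SZ), mul(mul(SZ, SSZ), add(Z, Z))))
  step 5: S(add(S(add(SSSZ, SZ)), mul(mul(SZ, SSZ), add(Z, Z))))
  step 6: S(S(add(add(SSSZ, SZ), mul(mul(SZ, SSZ), add(Z, Z)))))
  step 7: S(S(add(S(add(SSZ, SZ)), mul(mul(SZ, SSZ), add(Z, Z)))))
  step 8: S(S(S(add(add(SSZ, SZ), mul(mul(SZ, SSZ), add(Z, Z))))))
  step 9: S(S(S(add(S(add(SZ, SZ)), mul(mul(SZ, SSZ), add(Z, Z))))))
  step 10: S(S(S(S(add(add(SZ, SZ), mul(mul(SZ, SSZ), add(Z, Z)))))))
  step 11: S(S(S(S(add(S(add(Z, SZ)), mul(mul(SZ, SSZ), add(Z, Z)))))))
  step 12: S(S(S(S(S(add(add(Z, SZ), mul(mul(SZ, SSZ), add(Z, Z))))))))
  step 13: S(S(S(S(S(add(SZ, mul(mul(SZ, SSZ), add(Z, Z))))))))
  step 14: S(S(S(S(S(S(add(Z, mul(mul(SZ, SSZ), add(Z, Z)))))))))
  step 15: S(S(S(S(S(S(mul(mul(SZ, SSZ), add(Z, Z))))))))
  step 16: S(S(S(S(S(S(mul(add(SSZ, mul(Z, SSZ)), add(Z, Z))))))))
  step 17: S(S(S(S(S(S(mul(S(add(SZ, mul(Z, SSZ))), add(Z, Z))))))))
  step 18: S(S(S(S(S(S(add(add(Z, Z), mul(add(SZ, mul(Z, SSZ)), add(Z, Z)))))))))
  step 19: S(S(S(S(S(S(add(Z, mul(add(SZ, mul(Z, SSZ)), add(Z, Z)))))))))
  step 20: S(S(S(S(S(S(mul(add(SZ, mul(Z, SSZ)), add(Z, Z))))))))
  step 21: S(S(S(S(S(S(mul(S(add(Z, mul(Z, SSZ))), add(Z, Z))))))))
  step 22: S(S(S(S(S(S(add(add(Z, Z), mul(add(Z, mul(Z, SSZ)), add(Z, Z)))))))))
  step 23: S(S(S(S(S(S(add(Z, mul(add(Z, mul(Z, SSZ)), add(Z, Z)))))))))
  step 24: S(S(S(S(S(S(mul(add(Z, mul(Z, SSZ)), add(Z, Z))))))))
  step 25: S(S(S(S(S(S(mul(mul(Z, SSZ), add(Z, Z))))))))
  step 26: S(S(S(S(S(S(mul(Z, add(Z, Z))))))))
  step 27: S^6(Z)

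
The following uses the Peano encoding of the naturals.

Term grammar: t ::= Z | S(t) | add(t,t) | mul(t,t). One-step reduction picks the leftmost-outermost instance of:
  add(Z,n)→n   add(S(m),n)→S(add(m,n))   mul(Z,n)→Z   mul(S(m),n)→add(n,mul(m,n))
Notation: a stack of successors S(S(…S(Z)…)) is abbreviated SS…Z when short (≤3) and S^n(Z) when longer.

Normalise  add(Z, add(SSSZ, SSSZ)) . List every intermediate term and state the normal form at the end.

  start: add(Z, add(SSSZ, SSSZ))
  step 1: add(SSSZ, SSSZ)
  step 2: S(add(SSZ, SSSZ))
  step 3: S(S(add(SZ, SSSZ)))
  step 4: S(S(S(add(Z, SSSZ))))
  step 5: S^6(Z)

Answer: normal form = S^6(Z)  (in 5 steps)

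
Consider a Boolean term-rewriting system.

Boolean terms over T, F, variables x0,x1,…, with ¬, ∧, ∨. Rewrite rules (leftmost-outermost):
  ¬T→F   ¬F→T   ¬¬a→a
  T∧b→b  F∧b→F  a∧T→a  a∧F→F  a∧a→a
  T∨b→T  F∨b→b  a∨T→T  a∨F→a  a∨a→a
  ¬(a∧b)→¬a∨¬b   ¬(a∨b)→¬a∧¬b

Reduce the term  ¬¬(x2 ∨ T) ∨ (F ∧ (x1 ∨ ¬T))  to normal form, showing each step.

Answer: normal form = T  (in 3 steps)

Reduction:
  start: ¬¬(x2 ∨ T) ∨ (F ∧ (x1 ∨ ¬T))
  [1] (x2 ∨ T) ∨ (F ∧ (x1 ∨ ¬T))
  [2] T ∨ (F ∧ (x1 ∨ ¬T))
  [3] T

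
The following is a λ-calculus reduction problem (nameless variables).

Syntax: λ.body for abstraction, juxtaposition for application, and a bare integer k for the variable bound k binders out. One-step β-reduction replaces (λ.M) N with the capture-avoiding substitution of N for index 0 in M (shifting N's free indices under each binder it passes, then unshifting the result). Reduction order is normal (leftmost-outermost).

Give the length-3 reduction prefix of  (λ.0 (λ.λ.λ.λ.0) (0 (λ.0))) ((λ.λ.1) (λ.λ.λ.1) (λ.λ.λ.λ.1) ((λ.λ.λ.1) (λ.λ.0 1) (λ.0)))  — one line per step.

Answer: after 3 steps: (λ.λ.λ.1) ((λ.λ.λ.1) (λ.λ.0 1) (λ.0)) (λ.λ.λ.λ.0) ((λ.λ.1) (λ.λ.λ.1) (λ.λ.λ.λ.1) ((λ.λ.λ.1) (λ.λ.0 1) (λ.0)) (λ.0))

Working:
  start: (λ.0 (λ.λ.λ.λ.0) (0 (λ.0))) ((λ.λ.1) (λ.λ.λ.1) (λ.λ.λ.λ.1) ((λ.λ.λ.1) (λ.λ.0 1) (λ.0)))
  [1] (λ.λ.1) (λ.λ.λ.1) (λ.λ.λ.λ.1) ((λ.λ.λ.1) (λ.λ.0 1) (λ.0)) (λ.λ.λ.λ.0) ((λ.λ.1) (λ.λ.λ.1) (λ.λ.λ.λ.1) ((λ.λ.λ.1) (λ.λ.0 1) (λ.0)) (λ.0))
  [2] (λ.λ.λ.λ.1) (λ.λ.λ.λ.1) ((λ.λ.λ.1) (λ.λ.0 1) (λ.0)) (λ.λ.λ.λ.0) ((λ.λ.1) (λ.λ.λ.1) (λ.λ.λ.λ.1) ((λ.λ.λ.1) (λ.λ.0 1) (λ.0)) (λ.0))
  [3] (λ.λ.λ.1) ((λ.λ.λ.1) (λ.λ.0 1) (λ.0)) (λ.λ.λ.λ.0) ((λ.λ.1) (λ.λ.λ.1) (λ.λ.λ.λ.1) ((λ.λ.λ.1) (λ.λ.0 1) (λ.0)) (λ.0))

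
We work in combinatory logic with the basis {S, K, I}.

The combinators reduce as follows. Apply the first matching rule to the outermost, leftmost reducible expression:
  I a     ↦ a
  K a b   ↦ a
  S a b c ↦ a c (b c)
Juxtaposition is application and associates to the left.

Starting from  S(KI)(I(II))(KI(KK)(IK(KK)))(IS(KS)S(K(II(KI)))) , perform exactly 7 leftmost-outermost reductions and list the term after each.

Answer: after 7 steps: I(IK(KK))(IS(KS)S(K(II(KI))))

Reduction:
  start: S(KI)(I(II))(KI(KK)(IK(KK)))(IS(KS)S(K(II(KI))))
  step 1: KI(KI(KK)(IK(KK)))(I(II)(KI(KK)(IK(KK))))(IS(KS)S(K(II(KI))))
  step 2: I(I(II)(KI(KK)(IK(KK))))(IS(KS)S(K(II(KI))))
  step 3: I(II)(KI(KK)(IK(KK)))(IS(KS)S(K(II(KI))))
  step 4: II(KI(KK)(IK(KK)))(IS(KS)S(K(II(KI))))
  step 5: I(KI(KK)(IK(KK)))(IS(KS)S(K(II(KI))))
  step 6: KI(KK)(IK(KK))(IS(KS)S(K(II(KI))))
  step 7: I(IK(KK))(IS(KS)S(K(II(KI))))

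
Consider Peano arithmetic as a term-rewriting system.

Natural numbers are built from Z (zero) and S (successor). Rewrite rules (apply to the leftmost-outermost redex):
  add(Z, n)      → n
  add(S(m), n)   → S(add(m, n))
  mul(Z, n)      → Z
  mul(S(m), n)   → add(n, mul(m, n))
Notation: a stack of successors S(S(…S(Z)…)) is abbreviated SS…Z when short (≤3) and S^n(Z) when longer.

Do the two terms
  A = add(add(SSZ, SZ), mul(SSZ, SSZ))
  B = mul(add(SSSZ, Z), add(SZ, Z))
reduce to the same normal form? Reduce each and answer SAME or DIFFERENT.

Answer: DIFFERENT — A ⇓ S^7(Z), B ⇓ SSSZ

Reduction:
Term A:
  start: add(add(SSZ, SZ), mul(SSZ, SSZ))
  →1  add(S(add(SZ, SZ)), mul(SSZ, SSZ))
  →2  S(add(add(SZ, SZ), mul(SSZ, SSZ)))
  →3  S(add(S(add(Z, SZ)), mul(SSZ, SSZ)))
  →4  S(S(add(add(Z, SZ), mul(SSZ, SSZ))))
  →5  S(S(add(SZ, mul(SSZ, SSZ))))
  →6  S(S(S(add(Z, mul(SSZ, SSZ)))))
  →7  S(S(S(mul(SSZ, SSZ))))
  →8  S(S(S(add(SSZ, mul(SZ, SSZ)))))
  →9  S(S(S(S(add(SZ, mul(SZ, SSZ))))))
  →10  S(S(S(S(S(add(Z, mul(SZ, SSZ)))))))
  →11  S(S(S(S(S(mul(SZ, SSZ))))))
  →12  S(S(S(S(S(add(SSZ, mul(Z, SSZ)))))))
  →13  S(S(S(S(S(S(add(SZ, mul(Z, SSZ))))))))
  →14  S(S(S(S(S(S(S(add(Z, mul(Z, SSZ)))))))))
  →15  S(S(S(S(S(S(S(mul(Z, SSZ))))))))
  →16  S^7(Z)

Term B:
  start: mul(add(SSSZ, Z), add(SZ, Z))
  →1  mul(S(add(SSZ, Z)), add(SZ, Z))
  →2  add(add(SZ, Z), mul(add(SSZ, Z), add(SZ, Z)))
  →3  add(S(add(Z, Z)), mul(add(SSZ, Z), add(SZ, Z)))
  →4  S(add(add(Z, Z), mul(add(SSZ, Z), add(SZ, Z))))
  →5  S(add(Z, mul(add(SSZ, Z), add(SZ, Z))))
  →6  S(mul(add(SSZ, Z), add(SZ, Z)))
  →7  S(mul(S(add(SZ, Z)), add(SZ, Z)))
  →8  S(add(add(SZ, Z), mul(add(SZ, Z), add(SZ, Z))))
  →9  S(add(S(add(Z, Z)), mul(add(SZ, Z), add(SZ, Z))))
  →10  S(S(add(add(Z, Z), mul(add(SZ, Z), add(SZ, Z)))))
  →11  S(S(add(Z, mul(add(SZ, Z), add(SZ, Z)))))
  →12  S(S(mul(add(SZ, Z), add(SZ, Z))))
  →13  S(S(mul(S(add(Z, Z)), add(SZ, Z))))
  →14  S(S(add(add(SZ, Z), mul(add(Z, Z), add(SZ, Z)))))
  →15  S(S(add(S(add(Z, Z)), mul(add(Z, Z), add(SZ, Z)))))
  →16  S(S(S(add(add(Z, Z), mul(add(Z, Z), add(SZ, Z))))))
  →17  S(S(S(add(Z, mul(add(Z, Z), add(SZ, Z))))))
  →18  S(S(S(mul(add(Z, Z), add(SZ, Z)))))
  →19  S(S(S(mul(Z, add(SZ, Z)))))
  →20  SSSZ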